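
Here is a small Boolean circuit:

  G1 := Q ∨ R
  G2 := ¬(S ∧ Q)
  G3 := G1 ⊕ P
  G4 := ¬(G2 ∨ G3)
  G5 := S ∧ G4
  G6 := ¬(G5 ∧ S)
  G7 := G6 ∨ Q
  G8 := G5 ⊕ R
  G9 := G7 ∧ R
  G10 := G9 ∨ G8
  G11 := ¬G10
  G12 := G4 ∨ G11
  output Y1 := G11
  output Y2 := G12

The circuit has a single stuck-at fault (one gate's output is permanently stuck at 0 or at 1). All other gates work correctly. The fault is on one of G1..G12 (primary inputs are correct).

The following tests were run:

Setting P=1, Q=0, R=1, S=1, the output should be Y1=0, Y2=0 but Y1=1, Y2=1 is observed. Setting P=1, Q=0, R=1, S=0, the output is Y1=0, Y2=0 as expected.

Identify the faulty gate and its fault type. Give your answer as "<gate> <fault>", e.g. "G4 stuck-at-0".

Fault-free values for test 1 (P=1, Q=0, R=1, S=1): G1=1, G2=1, G3=0, G4=0, G5=0, G6=1, G7=1, G8=1, G9=1, G10=1, G11=0, G12=0, giving Y1=0, Y2=0. Observed Y1=1, Y2=1.
Test 1: faults giving observed Y1=1, Y2=1 are {G2 stuck-at-0, G4 stuck-at-1, G5 stuck-at-1, G10 stuck-at-0, G11 stuck-at-1}.
Test 2 (P=1, Q=0, R=1, S=0): fault-free G1=1, G2=1, G3=0, G4=0, G5=0, G6=1, G7=1, G8=1, G9=1, G10=1, G11=0, G12=0 → Y1=0, Y2=0; observed Y1=0, Y2=0. Eliminates G2 stuck-at-0, G4 stuck-at-1, G10 stuck-at-0, G11 stuck-at-1.
Only G5 stuck-at-1 is consistent with every test.

G5 stuck-at-1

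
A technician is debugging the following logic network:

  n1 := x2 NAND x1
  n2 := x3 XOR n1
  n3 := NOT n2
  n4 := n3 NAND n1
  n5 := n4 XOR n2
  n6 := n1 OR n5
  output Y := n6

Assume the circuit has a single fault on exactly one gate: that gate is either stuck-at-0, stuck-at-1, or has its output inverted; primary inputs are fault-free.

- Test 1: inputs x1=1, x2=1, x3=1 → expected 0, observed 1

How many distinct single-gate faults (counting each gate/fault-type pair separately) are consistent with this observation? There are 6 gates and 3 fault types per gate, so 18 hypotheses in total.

Fault-free: n1=0, n2=1, n3=0, n4=1, n5=0, n6=0 → 0. Observed 1.
  n1: stuck-at-1, inverted output ✓; others ✗
  n2: stuck-at-0, inverted output ✓; others ✗
  n3: none of the 3 fault types match ✗
  n4: stuck-at-0, inverted output ✓; others ✗
  n5: stuck-at-1, inverted output ✓; others ✗
  n6: stuck-at-1, inverted output ✓; others ✗
Consistent faults: {n1 stuck-at-1, n1 inverted output, n2 stuck-at-0, n2 inverted output, n4 stuck-at-0, n4 inverted output, n5 stuck-at-1, n5 inverted output, n6 stuck-at-1, n6 inverted output} — 10 in all.

10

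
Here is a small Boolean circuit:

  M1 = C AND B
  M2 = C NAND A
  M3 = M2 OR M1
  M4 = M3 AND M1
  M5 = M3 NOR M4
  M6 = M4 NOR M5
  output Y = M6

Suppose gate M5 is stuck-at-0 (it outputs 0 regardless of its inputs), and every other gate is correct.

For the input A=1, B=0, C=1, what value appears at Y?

Propagate with M5 forced: M1=0, M2=0, M3=0, M4=0, M5=0 [stuck-at-0], M6=1.
So Y = 1. (Without the fault it would be 0.)

1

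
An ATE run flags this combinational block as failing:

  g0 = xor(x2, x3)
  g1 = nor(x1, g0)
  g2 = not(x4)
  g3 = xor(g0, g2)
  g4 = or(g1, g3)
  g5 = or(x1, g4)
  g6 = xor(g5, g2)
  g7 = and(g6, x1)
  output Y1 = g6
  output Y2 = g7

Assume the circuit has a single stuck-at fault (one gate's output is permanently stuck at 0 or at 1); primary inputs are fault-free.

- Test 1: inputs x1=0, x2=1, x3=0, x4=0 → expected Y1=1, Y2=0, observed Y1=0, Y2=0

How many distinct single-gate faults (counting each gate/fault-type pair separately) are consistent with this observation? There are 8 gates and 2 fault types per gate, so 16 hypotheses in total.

Fault-free: g0=1, g1=0, g2=1, g3=0, g4=0, g5=0, g6=1, g7=0 → Y1=1, Y2=0. Observed Y1=0, Y2=0.
  g0: stuck-at-0 ✓; others ✗
  g1: stuck-at-1 ✓; others ✗
  g2: none of the 2 fault types match ✗
  g3: stuck-at-1 ✓; others ✗
  g4: stuck-at-1 ✓; others ✗
  g5: stuck-at-1 ✓; others ✗
  g6: stuck-at-0 ✓; others ✗
  g7: none of the 2 fault types match ✗
Consistent faults: {g0 stuck-at-0, g1 stuck-at-1, g3 stuck-at-1, g4 stuck-at-1, g5 stuck-at-1, g6 stuck-at-0} — 6 in all.

6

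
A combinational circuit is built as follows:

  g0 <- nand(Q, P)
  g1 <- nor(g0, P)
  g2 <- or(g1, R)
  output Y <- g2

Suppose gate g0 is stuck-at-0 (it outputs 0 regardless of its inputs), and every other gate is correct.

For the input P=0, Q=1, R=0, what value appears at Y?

Propagate with g0 forced: g0=0 [stuck-at-0], g1=1, g2=1.
So Y = 1. (Without the fault it would be 0.)

1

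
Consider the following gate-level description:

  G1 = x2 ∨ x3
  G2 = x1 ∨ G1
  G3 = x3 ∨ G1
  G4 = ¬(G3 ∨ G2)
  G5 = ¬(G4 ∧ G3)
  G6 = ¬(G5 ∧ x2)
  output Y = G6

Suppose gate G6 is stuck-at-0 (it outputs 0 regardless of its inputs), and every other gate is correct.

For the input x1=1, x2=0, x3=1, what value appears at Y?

Propagate with G6 forced: G1=1, G2=1, G3=1, G4=0, G5=1, G6=0 [stuck-at-0].
So Y = 0. (Without the fault it would be 1.)

0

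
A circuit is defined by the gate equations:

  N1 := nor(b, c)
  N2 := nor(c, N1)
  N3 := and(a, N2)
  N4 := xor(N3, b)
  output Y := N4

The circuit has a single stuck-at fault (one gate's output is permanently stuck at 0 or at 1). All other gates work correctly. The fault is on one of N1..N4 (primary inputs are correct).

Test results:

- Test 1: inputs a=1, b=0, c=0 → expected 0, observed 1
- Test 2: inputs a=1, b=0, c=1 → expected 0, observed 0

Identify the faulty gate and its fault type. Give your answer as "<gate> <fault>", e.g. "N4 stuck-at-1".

Fault-free values for test 1 (a=1, b=0, c=0): N1=1, N2=0, N3=0, N4=0, giving Y=0. Observed 1.
Test 1: faults giving observed 1 are {N1 stuck-at-0, N2 stuck-at-1, N3 stuck-at-1, N4 stuck-at-1}.
Test 2 (a=1, b=0, c=1): fault-free N1=0, N2=0, N3=0, N4=0 → 0; observed 0. Eliminates N2 stuck-at-1, N3 stuck-at-1, N4 stuck-at-1.
Only N1 stuck-at-0 is consistent with every test.

N1 stuck-at-0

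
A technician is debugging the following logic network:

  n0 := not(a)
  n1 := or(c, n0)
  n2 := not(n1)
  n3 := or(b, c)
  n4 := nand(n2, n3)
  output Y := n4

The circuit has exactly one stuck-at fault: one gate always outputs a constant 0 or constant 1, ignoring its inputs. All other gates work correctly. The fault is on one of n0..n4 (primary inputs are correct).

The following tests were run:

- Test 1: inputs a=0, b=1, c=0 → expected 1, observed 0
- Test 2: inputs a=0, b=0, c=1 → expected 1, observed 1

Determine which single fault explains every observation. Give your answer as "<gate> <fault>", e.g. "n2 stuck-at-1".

Fault-free values for test 1 (a=0, b=1, c=0): n0=1, n1=1, n2=0, n3=1, n4=1, giving Y=1. Observed 0.
Test 1: faults giving observed 0 are {n0 stuck-at-0, n1 stuck-at-0, n2 stuck-at-1, n4 stuck-at-0}.
Test 2 (a=0, b=0, c=1): fault-free n0=1, n1=1, n2=0, n3=1, n4=1 → 1; observed 1. Eliminates n1 stuck-at-0, n2 stuck-at-1, n4 stuck-at-0.
Only n0 stuck-at-0 is consistent with every test.

n0 stuck-at-0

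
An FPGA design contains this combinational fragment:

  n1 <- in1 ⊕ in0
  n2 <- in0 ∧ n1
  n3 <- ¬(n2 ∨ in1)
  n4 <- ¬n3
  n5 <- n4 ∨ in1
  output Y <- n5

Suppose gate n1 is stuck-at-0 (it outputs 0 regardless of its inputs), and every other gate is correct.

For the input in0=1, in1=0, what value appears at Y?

Propagate with n1 forced: n1=0 [stuck-at-0], n2=0, n3=1, n4=0, n5=0.
So Y = 0. (Without the fault it would be 1.)

0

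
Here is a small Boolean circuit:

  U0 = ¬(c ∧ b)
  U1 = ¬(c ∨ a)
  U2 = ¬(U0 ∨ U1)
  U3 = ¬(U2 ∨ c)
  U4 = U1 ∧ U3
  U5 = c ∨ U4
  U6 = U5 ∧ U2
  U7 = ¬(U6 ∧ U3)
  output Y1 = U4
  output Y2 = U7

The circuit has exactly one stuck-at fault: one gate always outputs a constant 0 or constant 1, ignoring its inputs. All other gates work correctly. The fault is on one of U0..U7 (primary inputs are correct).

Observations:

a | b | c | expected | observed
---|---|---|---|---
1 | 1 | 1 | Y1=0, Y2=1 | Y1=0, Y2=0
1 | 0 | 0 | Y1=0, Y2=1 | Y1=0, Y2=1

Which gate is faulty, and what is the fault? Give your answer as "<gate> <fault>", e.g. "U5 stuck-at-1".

U3 stuck-at-1

Fault-free values for test 1 (a=1, b=1, c=1): U0=0, U1=0, U2=1, U3=0, U4=0, U5=1, U6=1, U7=1, giving Y1=0, Y2=1. Observed Y1=0, Y2=0.
Test 1: faults giving observed Y1=0, Y2=0 are {U3 stuck-at-1, U7 stuck-at-0}.
Test 2 (a=1, b=0, c=0): fault-free U0=1, U1=0, U2=0, U3=1, U4=0, U5=0, U6=0, U7=1 → Y1=0, Y2=1; observed Y1=0, Y2=1. Eliminates U7 stuck-at-0.
Only U3 stuck-at-1 is consistent with every test.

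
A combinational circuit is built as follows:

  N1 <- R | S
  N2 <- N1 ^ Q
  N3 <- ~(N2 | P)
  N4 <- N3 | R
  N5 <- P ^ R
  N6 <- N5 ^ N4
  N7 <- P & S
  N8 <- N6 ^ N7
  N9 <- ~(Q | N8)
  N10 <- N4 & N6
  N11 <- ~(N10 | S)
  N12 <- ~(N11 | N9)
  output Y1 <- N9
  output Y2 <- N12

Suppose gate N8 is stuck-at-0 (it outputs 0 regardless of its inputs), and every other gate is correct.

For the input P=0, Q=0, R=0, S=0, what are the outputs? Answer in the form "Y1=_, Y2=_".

Y1=1, Y2=0

Propagate with N8 forced: N1=0, N2=0, N3=1, N4=1, N5=0, N6=1, N7=0, N8=0 [stuck-at-0], N9=1, N10=1, N11=0, N12=0.
So the outputs are Y1=1, Y2=0. (Without the fault they would be Y1=0, Y2=1.)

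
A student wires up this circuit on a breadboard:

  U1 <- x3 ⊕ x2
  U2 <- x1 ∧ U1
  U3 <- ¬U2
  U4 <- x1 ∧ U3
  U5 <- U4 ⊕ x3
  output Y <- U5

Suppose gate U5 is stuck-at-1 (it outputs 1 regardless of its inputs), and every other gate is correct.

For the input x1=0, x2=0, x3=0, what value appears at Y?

Propagate with U5 forced: U1=0, U2=0, U3=1, U4=0, U5=1 [stuck-at-1].
So Y = 1. (Without the fault it would be 0.)

1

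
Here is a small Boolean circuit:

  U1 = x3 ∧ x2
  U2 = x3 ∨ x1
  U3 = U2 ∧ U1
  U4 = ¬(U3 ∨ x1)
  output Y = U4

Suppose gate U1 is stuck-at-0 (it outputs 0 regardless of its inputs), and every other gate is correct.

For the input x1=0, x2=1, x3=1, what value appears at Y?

Propagate with U1 forced: U1=0 [stuck-at-0], U2=1, U3=0, U4=1.
So Y = 1. (Without the fault it would be 0.)

1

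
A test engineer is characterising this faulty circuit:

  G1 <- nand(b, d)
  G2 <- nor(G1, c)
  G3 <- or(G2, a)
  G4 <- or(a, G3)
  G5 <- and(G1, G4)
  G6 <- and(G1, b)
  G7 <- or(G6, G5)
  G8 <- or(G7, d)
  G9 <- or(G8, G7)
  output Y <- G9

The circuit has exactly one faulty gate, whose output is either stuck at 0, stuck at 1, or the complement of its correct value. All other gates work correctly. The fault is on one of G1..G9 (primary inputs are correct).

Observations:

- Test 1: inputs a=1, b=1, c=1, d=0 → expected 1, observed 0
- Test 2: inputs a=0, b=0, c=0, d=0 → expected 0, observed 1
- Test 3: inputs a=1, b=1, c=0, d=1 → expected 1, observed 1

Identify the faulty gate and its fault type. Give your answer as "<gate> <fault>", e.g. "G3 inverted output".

Fault-free values for test 1 (a=1, b=1, c=1, d=0): G1=1, G2=0, G3=1, G4=1, G5=1, G6=1, G7=1, G8=1, G9=1, giving Y=1. Observed 0.
Test 1: faults giving observed 0 are {G1 stuck-at-0, G1 inverted output, G7 stuck-at-0, G7 inverted output, G9 stuck-at-0, G9 inverted output}.
Test 2 (a=0, b=0, c=0, d=0): fault-free G1=1, G2=0, G3=0, G4=0, G5=0, G6=0, G7=0, G8=0, G9=0 → 0; observed 1. Eliminates G1 stuck-at-0, G1 inverted output, G7 stuck-at-0, G9 stuck-at-0.
Test 3 (a=1, b=1, c=0, d=1): fault-free G1=0, G2=1, G3=1, G4=1, G5=0, G6=0, G7=0, G8=1, G9=1 → 1; observed 1. Eliminates G9 inverted output.
Only G7 inverted output is consistent with every test.

G7 inverted output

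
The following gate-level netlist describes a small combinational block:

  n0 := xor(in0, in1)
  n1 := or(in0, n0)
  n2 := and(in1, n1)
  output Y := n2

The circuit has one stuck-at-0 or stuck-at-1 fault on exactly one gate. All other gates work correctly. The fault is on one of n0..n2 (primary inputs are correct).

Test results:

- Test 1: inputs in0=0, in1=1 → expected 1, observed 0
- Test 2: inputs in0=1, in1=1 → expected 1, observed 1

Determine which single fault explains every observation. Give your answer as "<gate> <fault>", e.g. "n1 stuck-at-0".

Fault-free values for test 1 (in0=0, in1=1): n0=1, n1=1, n2=1, giving Y=1. Observed 0.
Test 1: faults giving observed 0 are {n0 stuck-at-0, n1 stuck-at-0, n2 stuck-at-0}.
Test 2 (in0=1, in1=1): fault-free n0=0, n1=1, n2=1 → 1; observed 1. Eliminates n1 stuck-at-0, n2 stuck-at-0.
Only n0 stuck-at-0 is consistent with every test.

n0 stuck-at-0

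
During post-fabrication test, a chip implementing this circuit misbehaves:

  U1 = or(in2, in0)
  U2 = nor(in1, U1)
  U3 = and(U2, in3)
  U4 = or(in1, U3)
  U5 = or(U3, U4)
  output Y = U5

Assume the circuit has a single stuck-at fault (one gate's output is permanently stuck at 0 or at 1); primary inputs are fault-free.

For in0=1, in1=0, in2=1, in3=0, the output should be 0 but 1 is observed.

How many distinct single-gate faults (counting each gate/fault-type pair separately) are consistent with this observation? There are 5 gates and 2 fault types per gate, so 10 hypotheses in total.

Fault-free: U1=1, U2=0, U3=0, U4=0, U5=0 → 0. Observed 1.
  U1 stuck-at-0: output 0 ✗
  U1 stuck-at-1: output 0 ✗
  U2 stuck-at-0: output 0 ✗
  U2 stuck-at-1: output 0 ✗
  U3 stuck-at-0: output 0 ✗
  U3 stuck-at-1: output 1 ✓
  U4 stuck-at-0: output 0 ✗
  U4 stuck-at-1: output 1 ✓
  U5 stuck-at-0: output 0 ✗
  U5 stuck-at-1: output 1 ✓
Consistent faults: {U3 stuck-at-1, U4 stuck-at-1, U5 stuck-at-1} — 3 in all.

3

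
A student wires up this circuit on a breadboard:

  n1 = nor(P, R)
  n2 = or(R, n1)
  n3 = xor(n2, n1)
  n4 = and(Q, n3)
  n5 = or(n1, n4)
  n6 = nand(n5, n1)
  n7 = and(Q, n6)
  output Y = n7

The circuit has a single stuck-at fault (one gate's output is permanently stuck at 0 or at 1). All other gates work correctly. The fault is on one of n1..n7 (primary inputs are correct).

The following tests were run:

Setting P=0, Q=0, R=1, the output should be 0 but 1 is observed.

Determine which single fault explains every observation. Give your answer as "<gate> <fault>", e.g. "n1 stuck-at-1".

Fault-free values for test 1 (P=0, Q=0, R=1): n1=0, n2=1, n3=1, n4=0, n5=0, n6=1, n7=0, giving Y=0. Observed 1.
Test 1: faults giving observed 1 are {n7 stuck-at-1}.
Only n7 stuck-at-1 is consistent with every test.

n7 stuck-at-1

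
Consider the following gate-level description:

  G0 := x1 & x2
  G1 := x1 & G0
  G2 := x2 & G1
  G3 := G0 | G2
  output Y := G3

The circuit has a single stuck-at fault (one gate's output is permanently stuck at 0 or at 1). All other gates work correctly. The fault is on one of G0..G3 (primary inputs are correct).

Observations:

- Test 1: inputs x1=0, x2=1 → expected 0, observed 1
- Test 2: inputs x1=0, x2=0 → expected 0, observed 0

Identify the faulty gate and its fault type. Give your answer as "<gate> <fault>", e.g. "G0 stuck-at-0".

G1 stuck-at-1

Fault-free values for test 1 (x1=0, x2=1): G0=0, G1=0, G2=0, G3=0, giving Y=0. Observed 1.
Test 1: faults giving observed 1 are {G0 stuck-at-1, G1 stuck-at-1, G2 stuck-at-1, G3 stuck-at-1}.
Test 2 (x1=0, x2=0): fault-free G0=0, G1=0, G2=0, G3=0 → 0; observed 0. Eliminates G0 stuck-at-1, G2 stuck-at-1, G3 stuck-at-1.
Only G1 stuck-at-1 is consistent with every test.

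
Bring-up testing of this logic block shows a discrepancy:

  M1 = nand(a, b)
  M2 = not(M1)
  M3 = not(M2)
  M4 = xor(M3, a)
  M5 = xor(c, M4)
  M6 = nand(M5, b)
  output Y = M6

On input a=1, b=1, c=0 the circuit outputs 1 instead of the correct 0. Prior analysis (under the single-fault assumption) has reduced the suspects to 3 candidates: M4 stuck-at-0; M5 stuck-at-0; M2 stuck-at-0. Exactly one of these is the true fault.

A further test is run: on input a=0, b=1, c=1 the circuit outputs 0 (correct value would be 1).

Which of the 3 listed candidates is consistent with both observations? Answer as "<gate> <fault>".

M4 stuck-at-0

Evaluate each candidate on input a=0, b=1, c=1:
  M4 stuck-at-0: M1=1, M2=0, M3=1, M4=0 [stuck-at-0], M5=1, M6=0 → 0 — matches
  M5 stuck-at-0: M1=1, M2=0, M3=1, M4=1, M5=0 [stuck-at-0], M6=1 → 1 — eliminated
  M2 stuck-at-0: M1=1, M2=0 [stuck-at-0], M3=1, M4=1, M5=0, M6=1 → 1 — eliminated
Only M4 stuck-at-0 reproduces the observed 0.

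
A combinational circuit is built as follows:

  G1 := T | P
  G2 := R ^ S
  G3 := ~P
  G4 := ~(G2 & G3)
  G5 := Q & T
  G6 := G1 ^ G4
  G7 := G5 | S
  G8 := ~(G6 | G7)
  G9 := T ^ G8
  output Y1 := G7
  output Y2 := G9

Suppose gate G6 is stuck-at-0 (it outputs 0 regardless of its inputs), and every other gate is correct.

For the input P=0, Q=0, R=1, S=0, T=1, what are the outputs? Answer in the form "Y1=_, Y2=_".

Propagate with G6 forced: G1=1, G2=1, G3=1, G4=0, G5=0, G6=0 [stuck-at-0], G7=0, G8=1, G9=0.
So the outputs are Y1=0, Y2=0. (Without the fault they would be Y1=0, Y2=1.)

Y1=0, Y2=0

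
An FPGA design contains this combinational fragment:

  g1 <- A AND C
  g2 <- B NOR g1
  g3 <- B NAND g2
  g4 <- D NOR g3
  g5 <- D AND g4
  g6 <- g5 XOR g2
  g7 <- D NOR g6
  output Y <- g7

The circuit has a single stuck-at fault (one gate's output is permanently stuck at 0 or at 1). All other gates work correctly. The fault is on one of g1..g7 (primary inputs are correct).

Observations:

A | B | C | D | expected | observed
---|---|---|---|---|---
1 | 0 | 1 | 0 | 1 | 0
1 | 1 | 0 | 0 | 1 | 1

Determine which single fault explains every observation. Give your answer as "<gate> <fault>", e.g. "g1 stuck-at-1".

Fault-free values for test 1 (A=1, B=0, C=1, D=0): g1=1, g2=0, g3=1, g4=0, g5=0, g6=0, g7=1, giving Y=1. Observed 0.
Test 1: faults giving observed 0 are {g1 stuck-at-0, g2 stuck-at-1, g5 stuck-at-1, g6 stuck-at-1, g7 stuck-at-0}.
Test 2 (A=1, B=1, C=0, D=0): fault-free g1=0, g2=0, g3=1, g4=0, g5=0, g6=0, g7=1 → 1; observed 1. Eliminates g2 stuck-at-1, g5 stuck-at-1, g6 stuck-at-1, g7 stuck-at-0.
Only g1 stuck-at-0 is consistent with every test.

g1 stuck-at-0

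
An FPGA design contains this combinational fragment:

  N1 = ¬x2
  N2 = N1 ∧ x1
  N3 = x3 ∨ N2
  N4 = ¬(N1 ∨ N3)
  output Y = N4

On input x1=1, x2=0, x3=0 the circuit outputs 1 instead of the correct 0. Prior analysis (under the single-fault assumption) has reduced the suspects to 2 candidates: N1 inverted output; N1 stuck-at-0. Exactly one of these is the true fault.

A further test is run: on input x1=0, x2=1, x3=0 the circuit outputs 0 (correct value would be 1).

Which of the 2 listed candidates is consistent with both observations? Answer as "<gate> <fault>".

N1 inverted output

Evaluate each candidate on input x1=0, x2=1, x3=0:
  N1 inverted output: N1=1 [inverted output], N2=0, N3=0, N4=0 → 0 — matches
  N1 stuck-at-0: N1=0 [stuck-at-0], N2=0, N3=0, N4=1 → 1 — eliminated
Only N1 inverted output reproduces the observed 0.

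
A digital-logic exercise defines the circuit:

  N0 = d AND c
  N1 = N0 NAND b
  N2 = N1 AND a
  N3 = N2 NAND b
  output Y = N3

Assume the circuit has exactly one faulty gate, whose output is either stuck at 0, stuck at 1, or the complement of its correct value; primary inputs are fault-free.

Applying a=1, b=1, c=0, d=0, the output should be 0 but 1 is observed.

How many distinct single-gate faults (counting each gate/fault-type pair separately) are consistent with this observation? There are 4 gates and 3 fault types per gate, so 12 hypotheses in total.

8

Fault-free: N0=0, N1=1, N2=1, N3=0 → 0. Observed 1.
  N0 stuck-at-0: output 0 ✗
  N0 stuck-at-1: output 1 ✓
  N0 inverted output: output 1 ✓
  N1 stuck-at-0: output 1 ✓
  N1 stuck-at-1: output 0 ✗
  N1 inverted output: output 1 ✓
  N2 stuck-at-0: output 1 ✓
  N2 stuck-at-1: output 0 ✗
  N2 inverted output: output 1 ✓
  N3 stuck-at-0: output 0 ✗
  N3 stuck-at-1: output 1 ✓
  N3 inverted output: output 1 ✓
Consistent faults: {N0 stuck-at-1, N0 inverted output, N1 stuck-at-0, N1 inverted output, N2 stuck-at-0, N2 inverted output, N3 stuck-at-1, N3 inverted output} — 8 in all.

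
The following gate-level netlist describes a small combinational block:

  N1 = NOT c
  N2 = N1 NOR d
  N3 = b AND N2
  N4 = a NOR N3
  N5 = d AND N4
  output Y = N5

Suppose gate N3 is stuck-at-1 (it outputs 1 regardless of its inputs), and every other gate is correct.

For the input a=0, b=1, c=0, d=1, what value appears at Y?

Propagate with N3 forced: N1=1, N2=0, N3=1 [stuck-at-1], N4=0, N5=0.
So Y = 0. (Without the fault it would be 1.)

0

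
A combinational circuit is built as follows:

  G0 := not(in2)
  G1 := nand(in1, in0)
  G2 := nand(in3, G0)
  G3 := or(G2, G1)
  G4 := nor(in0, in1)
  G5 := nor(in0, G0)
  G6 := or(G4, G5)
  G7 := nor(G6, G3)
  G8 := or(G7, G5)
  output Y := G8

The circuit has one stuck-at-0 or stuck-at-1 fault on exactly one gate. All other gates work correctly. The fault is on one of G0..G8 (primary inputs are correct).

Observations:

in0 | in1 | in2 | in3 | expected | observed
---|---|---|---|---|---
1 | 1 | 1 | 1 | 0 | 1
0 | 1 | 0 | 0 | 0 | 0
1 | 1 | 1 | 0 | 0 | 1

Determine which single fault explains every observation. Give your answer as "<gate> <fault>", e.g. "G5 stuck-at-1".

G2 stuck-at-0

Fault-free values for test 1 (in0=1, in1=1, in2=1, in3=1): G0=0, G1=0, G2=1, G3=1, G4=0, G5=0, G6=0, G7=0, G8=0, giving Y=0. Observed 1.
Test 1: faults giving observed 1 are {G0 stuck-at-1, G2 stuck-at-0, G3 stuck-at-0, G5 stuck-at-1, G7 stuck-at-1, G8 stuck-at-1}.
Test 2 (in0=0, in1=1, in2=0, in3=0): fault-free G0=1, G1=1, G2=1, G3=1, G4=0, G5=0, G6=0, G7=0, G8=0 → 0; observed 0. Eliminates G3 stuck-at-0, G5 stuck-at-1, G7 stuck-at-1, G8 stuck-at-1.
Test 3 (in0=1, in1=1, in2=1, in3=0): fault-free G0=0, G1=0, G2=1, G3=1, G4=0, G5=0, G6=0, G7=0, G8=0 → 0; observed 1. Eliminates G0 stuck-at-1.
Only G2 stuck-at-0 is consistent with every test.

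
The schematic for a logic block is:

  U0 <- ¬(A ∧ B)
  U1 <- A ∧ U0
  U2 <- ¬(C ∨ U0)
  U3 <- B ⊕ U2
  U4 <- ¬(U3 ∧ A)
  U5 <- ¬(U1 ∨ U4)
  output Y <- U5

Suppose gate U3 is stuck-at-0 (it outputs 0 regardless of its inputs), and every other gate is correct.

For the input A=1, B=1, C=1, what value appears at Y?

Propagate with U3 forced: U0=0, U1=0, U2=0, U3=0 [stuck-at-0], U4=1, U5=0.
So Y = 0. (Without the fault it would be 1.)

0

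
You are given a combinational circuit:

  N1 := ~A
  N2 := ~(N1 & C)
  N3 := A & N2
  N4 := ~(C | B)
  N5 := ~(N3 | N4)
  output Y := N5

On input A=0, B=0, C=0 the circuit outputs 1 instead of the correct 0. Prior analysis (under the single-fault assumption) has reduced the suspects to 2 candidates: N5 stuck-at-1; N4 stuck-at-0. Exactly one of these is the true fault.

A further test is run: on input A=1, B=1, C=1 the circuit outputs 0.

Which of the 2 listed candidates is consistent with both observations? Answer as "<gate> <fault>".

N4 stuck-at-0

Evaluate each candidate on input A=1, B=1, C=1:
  N5 stuck-at-1: N1=0, N2=1, N3=1, N4=0, N5=1 [stuck-at-1] → 1 — eliminated
  N4 stuck-at-0: N1=0, N2=1, N3=1, N4=0 [stuck-at-0], N5=0 → 0 — matches
Only N4 stuck-at-0 reproduces the observed 0.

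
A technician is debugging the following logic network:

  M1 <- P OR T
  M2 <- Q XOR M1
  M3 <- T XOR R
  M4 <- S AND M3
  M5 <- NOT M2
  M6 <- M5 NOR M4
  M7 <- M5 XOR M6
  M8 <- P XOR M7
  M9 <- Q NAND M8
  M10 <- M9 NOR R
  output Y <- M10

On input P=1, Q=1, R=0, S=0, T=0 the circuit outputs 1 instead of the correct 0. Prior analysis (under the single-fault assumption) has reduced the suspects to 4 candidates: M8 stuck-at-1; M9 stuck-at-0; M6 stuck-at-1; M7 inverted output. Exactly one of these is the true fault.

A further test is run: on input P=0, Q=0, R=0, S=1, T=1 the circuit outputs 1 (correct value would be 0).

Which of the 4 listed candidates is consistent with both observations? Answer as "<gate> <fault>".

Evaluate each candidate on input P=0, Q=0, R=0, S=1, T=1:
  M8 stuck-at-1: M1=1, M2=1, M3=1, M4=1, M5=0, M6=0, M7=0, M8=1 [stuck-at-1], M9=1, M10=0 → 0 — eliminated
  M9 stuck-at-0: M1=1, M2=1, M3=1, M4=1, M5=0, M6=0, M7=0, M8=0, M9=0 [stuck-at-0], M10=1 → 1 — matches
  M6 stuck-at-1: M1=1, M2=1, M3=1, M4=1, M5=0, M6=1 [stuck-at-1], M7=1, M8=1, M9=1, M10=0 → 0 — eliminated
  M7 inverted output: M1=1, M2=1, M3=1, M4=1, M5=0, M6=0, M7=1 [inverted output], M8=1, M9=1, M10=0 → 0 — eliminated
Only M9 stuck-at-0 reproduces the observed 1.

M9 stuck-at-0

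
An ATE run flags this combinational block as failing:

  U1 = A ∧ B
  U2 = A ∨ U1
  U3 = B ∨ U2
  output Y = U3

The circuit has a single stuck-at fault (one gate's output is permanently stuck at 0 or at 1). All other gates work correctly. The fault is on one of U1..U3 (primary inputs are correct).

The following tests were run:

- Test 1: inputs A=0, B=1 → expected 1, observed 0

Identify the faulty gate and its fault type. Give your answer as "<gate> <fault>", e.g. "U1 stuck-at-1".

Fault-free values for test 1 (A=0, B=1): U1=0, U2=0, U3=1, giving Y=1. Observed 0.
Test 1: faults giving observed 0 are {U3 stuck-at-0}.
Only U3 stuck-at-0 is consistent with every test.

U3 stuck-at-0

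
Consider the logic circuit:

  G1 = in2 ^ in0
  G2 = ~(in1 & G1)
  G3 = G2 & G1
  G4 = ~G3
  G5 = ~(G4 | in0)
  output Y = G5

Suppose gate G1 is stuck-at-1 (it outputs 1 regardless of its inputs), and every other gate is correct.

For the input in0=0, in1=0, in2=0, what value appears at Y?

1

Propagate with G1 forced: G1=1 [stuck-at-1], G2=1, G3=1, G4=0, G5=1.
So Y = 1. (Without the fault it would be 0.)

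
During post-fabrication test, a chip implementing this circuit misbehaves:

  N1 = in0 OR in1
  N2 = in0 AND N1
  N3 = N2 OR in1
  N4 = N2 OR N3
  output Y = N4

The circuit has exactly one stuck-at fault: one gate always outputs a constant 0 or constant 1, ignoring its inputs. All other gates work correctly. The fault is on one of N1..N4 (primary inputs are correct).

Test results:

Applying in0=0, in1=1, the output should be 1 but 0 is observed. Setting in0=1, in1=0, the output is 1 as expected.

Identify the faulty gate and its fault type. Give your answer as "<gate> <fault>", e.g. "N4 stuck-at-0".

N3 stuck-at-0

Fault-free values for test 1 (in0=0, in1=1): N1=1, N2=0, N3=1, N4=1, giving Y=1. Observed 0.
Test 1: faults giving observed 0 are {N3 stuck-at-0, N4 stuck-at-0}.
Test 2 (in0=1, in1=0): fault-free N1=1, N2=1, N3=1, N4=1 → 1; observed 1. Eliminates N4 stuck-at-0.
Only N3 stuck-at-0 is consistent with every test.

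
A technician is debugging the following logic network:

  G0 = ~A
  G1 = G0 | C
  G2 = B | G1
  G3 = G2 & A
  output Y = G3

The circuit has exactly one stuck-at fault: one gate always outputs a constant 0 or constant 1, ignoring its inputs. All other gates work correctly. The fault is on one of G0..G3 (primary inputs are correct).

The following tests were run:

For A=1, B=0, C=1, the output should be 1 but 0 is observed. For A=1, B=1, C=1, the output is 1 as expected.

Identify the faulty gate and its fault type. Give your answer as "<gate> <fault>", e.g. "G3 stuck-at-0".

G1 stuck-at-0

Fault-free values for test 1 (A=1, B=0, C=1): G0=0, G1=1, G2=1, G3=1, giving Y=1. Observed 0.
Test 1: faults giving observed 0 are {G1 stuck-at-0, G2 stuck-at-0, G3 stuck-at-0}.
Test 2 (A=1, B=1, C=1): fault-free G0=0, G1=1, G2=1, G3=1 → 1; observed 1. Eliminates G2 stuck-at-0, G3 stuck-at-0.
Only G1 stuck-at-0 is consistent with every test.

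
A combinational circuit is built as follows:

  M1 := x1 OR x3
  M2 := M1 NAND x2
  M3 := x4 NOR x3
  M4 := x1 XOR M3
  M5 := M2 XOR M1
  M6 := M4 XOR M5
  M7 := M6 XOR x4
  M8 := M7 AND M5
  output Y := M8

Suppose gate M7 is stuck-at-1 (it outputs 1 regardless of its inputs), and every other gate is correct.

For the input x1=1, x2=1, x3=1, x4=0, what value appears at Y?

Propagate with M7 forced: M1=1, M2=0, M3=0, M4=1, M5=1, M6=0, M7=1 [stuck-at-1], M8=1.
So Y = 1. (Without the fault it would be 0.)

1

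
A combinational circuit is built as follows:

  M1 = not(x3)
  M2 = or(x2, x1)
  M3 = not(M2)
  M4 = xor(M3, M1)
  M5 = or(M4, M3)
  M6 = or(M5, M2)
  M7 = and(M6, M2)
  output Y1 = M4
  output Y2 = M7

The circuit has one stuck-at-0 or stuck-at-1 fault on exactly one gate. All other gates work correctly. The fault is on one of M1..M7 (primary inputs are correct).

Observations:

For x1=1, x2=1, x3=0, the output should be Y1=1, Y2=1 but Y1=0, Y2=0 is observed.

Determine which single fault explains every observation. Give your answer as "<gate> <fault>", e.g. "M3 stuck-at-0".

Fault-free values for test 1 (x1=1, x2=1, x3=0): M1=1, M2=1, M3=0, M4=1, M5=1, M6=1, M7=1, giving Y1=1, Y2=1. Observed Y1=0, Y2=0.
Test 1: faults giving observed Y1=0, Y2=0 are {M2 stuck-at-0}.
Only M2 stuck-at-0 is consistent with every test.

M2 stuck-at-0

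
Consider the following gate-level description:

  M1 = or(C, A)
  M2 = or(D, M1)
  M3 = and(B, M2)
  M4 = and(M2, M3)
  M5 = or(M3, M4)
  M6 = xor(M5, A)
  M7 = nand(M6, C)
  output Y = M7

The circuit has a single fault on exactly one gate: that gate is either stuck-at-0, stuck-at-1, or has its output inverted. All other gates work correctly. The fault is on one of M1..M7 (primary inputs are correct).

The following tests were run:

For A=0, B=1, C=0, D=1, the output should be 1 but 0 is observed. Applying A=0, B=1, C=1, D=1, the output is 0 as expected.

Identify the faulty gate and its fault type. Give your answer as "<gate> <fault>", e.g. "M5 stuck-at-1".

Fault-free values for test 1 (A=0, B=1, C=0, D=1): M1=0, M2=1, M3=1, M4=1, M5=1, M6=1, M7=1, giving Y=1. Observed 0.
Test 1: faults giving observed 0 are {M7 stuck-at-0, M7 inverted output}.
Test 2 (A=0, B=1, C=1, D=1): fault-free M1=1, M2=1, M3=1, M4=1, M5=1, M6=1, M7=0 → 0; observed 0. Eliminates M7 inverted output.
Only M7 stuck-at-0 is consistent with every test.

M7 stuck-at-0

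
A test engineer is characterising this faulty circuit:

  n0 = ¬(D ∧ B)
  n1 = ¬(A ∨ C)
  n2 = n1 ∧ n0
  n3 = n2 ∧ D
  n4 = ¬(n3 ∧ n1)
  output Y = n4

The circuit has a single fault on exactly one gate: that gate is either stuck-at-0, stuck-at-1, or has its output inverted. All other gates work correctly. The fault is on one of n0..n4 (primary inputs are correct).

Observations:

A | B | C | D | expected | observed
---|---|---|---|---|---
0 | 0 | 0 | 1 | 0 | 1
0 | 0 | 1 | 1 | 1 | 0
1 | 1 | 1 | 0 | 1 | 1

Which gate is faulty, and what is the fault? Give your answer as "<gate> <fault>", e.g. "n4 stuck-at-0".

Fault-free values for test 1 (A=0, B=0, C=0, D=1): n0=1, n1=1, n2=1, n3=1, n4=0, giving Y=0. Observed 1.
Test 1: faults giving observed 1 are {n0 stuck-at-0, n0 inverted output, n1 stuck-at-0, n1 inverted output, n2 stuck-at-0, n2 inverted output, n3 stuck-at-0, n3 inverted output, n4 stuck-at-1, n4 inverted output}.
Test 2 (A=0, B=0, C=1, D=1): fault-free n0=1, n1=0, n2=0, n3=0, n4=1 → 1; observed 0. Eliminates n0 stuck-at-0, n0 inverted output, n1 stuck-at-0, n2 stuck-at-0, n2 inverted output, n3 stuck-at-0, n3 inverted output, n4 stuck-at-1.
Test 3 (A=1, B=1, C=1, D=0): fault-free n0=1, n1=0, n2=0, n3=0, n4=1 → 1; observed 1. Eliminates n4 inverted output.
Only n1 inverted output is consistent with every test.

n1 inverted output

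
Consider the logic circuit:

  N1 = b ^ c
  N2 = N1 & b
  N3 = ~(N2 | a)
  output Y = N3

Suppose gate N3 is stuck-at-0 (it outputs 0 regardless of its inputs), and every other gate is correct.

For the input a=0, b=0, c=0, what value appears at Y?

0

Propagate with N3 forced: N1=0, N2=0, N3=0 [stuck-at-0].
So Y = 0. (Without the fault it would be 1.)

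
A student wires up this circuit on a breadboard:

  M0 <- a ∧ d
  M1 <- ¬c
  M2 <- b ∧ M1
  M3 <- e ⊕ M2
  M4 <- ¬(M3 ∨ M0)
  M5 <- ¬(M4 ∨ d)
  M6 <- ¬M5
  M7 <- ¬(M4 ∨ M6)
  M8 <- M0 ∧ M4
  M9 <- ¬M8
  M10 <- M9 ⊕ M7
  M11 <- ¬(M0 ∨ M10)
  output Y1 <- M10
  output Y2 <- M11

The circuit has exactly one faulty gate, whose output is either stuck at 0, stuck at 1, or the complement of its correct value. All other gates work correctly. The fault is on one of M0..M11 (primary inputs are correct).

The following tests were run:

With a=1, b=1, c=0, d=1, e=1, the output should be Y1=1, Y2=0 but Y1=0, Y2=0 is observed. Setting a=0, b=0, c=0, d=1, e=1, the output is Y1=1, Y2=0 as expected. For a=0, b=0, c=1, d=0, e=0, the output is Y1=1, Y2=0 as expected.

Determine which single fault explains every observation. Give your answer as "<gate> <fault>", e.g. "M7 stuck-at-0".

M4 stuck-at-1

Fault-free values for test 1 (a=1, b=1, c=0, d=1, e=1): M0=1, M1=1, M2=1, M3=0, M4=0, M5=0, M6=1, M7=0, M8=0, M9=1, M10=1, M11=0, giving Y1=1, Y2=0. Observed Y1=0, Y2=0.
Test 1: faults giving observed Y1=0, Y2=0 are {M4 stuck-at-1, M4 inverted output, M5 stuck-at-1, M5 inverted output, M6 stuck-at-0, M6 inverted output, M7 stuck-at-1, M7 inverted output, M8 stuck-at-1, M8 inverted output, M9 stuck-at-0, M9 inverted output, M10 stuck-at-0, M10 inverted output}.
Test 2 (a=0, b=0, c=0, d=1, e=1): fault-free M0=0, M1=1, M2=0, M3=1, M4=0, M5=0, M6=1, M7=0, M8=0, M9=1, M10=1, M11=0 → Y1=1, Y2=0; observed Y1=1, Y2=0. Eliminates M5 stuck-at-1, M5 inverted output, M6 stuck-at-0, M6 inverted output, M7 stuck-at-1, M7 inverted output, M8 stuck-at-1, M8 inverted output, M9 stuck-at-0, M9 inverted output, M10 stuck-at-0, M10 inverted output.
Test 3 (a=0, b=0, c=1, d=0, e=0): fault-free M0=0, M1=0, M2=0, M3=0, M4=1, M5=0, M6=1, M7=0, M8=0, M9=1, M10=1, M11=0 → Y1=1, Y2=0; observed Y1=1, Y2=0. Eliminates M4 inverted output.
Only M4 stuck-at-1 is consistent with every test.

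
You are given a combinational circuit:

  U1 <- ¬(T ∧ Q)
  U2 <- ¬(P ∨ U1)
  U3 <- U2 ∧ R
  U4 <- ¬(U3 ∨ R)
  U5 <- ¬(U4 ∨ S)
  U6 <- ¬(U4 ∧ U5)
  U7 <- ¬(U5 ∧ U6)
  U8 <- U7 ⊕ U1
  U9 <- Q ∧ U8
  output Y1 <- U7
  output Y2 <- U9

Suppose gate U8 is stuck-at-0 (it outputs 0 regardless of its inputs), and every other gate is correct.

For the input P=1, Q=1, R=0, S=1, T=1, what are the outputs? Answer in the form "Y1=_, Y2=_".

Propagate with U8 forced: U1=0, U2=0, U3=0, U4=1, U5=0, U6=1, U7=1, U8=0 [stuck-at-0], U9=0.
So the outputs are Y1=1, Y2=0. (Without the fault they would be Y1=1, Y2=1.)

Y1=1, Y2=0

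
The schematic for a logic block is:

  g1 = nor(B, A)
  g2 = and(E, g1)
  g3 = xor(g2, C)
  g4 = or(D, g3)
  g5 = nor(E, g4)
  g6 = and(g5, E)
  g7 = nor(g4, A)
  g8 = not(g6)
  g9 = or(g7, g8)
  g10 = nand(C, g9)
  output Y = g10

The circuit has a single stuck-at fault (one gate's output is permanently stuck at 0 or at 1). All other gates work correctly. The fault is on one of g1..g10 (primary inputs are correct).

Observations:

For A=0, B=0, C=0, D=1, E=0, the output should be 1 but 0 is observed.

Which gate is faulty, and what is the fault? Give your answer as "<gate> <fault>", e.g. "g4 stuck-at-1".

g10 stuck-at-0

Fault-free values for test 1 (A=0, B=0, C=0, D=1, E=0): g1=1, g2=0, g3=0, g4=1, g5=0, g6=0, g7=0, g8=1, g9=1, g10=1, giving Y=1. Observed 0.
Test 1: faults giving observed 0 are {g10 stuck-at-0}.
Only g10 stuck-at-0 is consistent with every test.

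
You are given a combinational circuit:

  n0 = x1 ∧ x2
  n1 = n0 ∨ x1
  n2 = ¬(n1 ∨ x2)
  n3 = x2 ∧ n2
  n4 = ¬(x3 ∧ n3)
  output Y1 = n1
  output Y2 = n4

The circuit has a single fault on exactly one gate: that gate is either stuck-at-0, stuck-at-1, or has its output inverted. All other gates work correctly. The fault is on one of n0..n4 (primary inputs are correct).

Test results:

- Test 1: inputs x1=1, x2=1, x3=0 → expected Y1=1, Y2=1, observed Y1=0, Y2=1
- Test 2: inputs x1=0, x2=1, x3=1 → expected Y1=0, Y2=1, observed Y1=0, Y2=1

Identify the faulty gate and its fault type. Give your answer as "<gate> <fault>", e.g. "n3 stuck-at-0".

Fault-free values for test 1 (x1=1, x2=1, x3=0): n0=1, n1=1, n2=0, n3=0, n4=1, giving Y1=1, Y2=1. Observed Y1=0, Y2=1.
Test 1: faults giving observed Y1=0, Y2=1 are {n1 stuck-at-0, n1 inverted output}.
Test 2 (x1=0, x2=1, x3=1): fault-free n0=0, n1=0, n2=0, n3=0, n4=1 → Y1=0, Y2=1; observed Y1=0, Y2=1. Eliminates n1 inverted output.
Only n1 stuck-at-0 is consistent with every test.

n1 stuck-at-0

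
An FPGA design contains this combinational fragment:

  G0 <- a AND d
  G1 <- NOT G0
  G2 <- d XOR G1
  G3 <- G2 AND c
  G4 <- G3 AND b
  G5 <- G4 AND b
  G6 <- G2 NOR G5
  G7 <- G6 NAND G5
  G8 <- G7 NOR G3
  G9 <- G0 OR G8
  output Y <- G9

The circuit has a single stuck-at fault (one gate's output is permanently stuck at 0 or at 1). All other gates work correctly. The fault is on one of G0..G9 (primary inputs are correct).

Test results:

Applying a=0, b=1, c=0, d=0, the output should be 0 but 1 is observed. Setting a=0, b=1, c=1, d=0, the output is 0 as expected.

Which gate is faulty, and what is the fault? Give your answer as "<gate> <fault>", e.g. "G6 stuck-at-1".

Fault-free values for test 1 (a=0, b=1, c=0, d=0): G0=0, G1=1, G2=1, G3=0, G4=0, G5=0, G6=0, G7=1, G8=0, G9=0, giving Y=0. Observed 1.
Test 1: faults giving observed 1 are {G0 stuck-at-1, G7 stuck-at-0, G8 stuck-at-1, G9 stuck-at-1}.
Test 2 (a=0, b=1, c=1, d=0): fault-free G0=0, G1=1, G2=1, G3=1, G4=1, G5=1, G6=0, G7=1, G8=0, G9=0 → 0; observed 0. Eliminates G0 stuck-at-1, G8 stuck-at-1, G9 stuck-at-1.
Only G7 stuck-at-0 is consistent with every test.

G7 stuck-at-0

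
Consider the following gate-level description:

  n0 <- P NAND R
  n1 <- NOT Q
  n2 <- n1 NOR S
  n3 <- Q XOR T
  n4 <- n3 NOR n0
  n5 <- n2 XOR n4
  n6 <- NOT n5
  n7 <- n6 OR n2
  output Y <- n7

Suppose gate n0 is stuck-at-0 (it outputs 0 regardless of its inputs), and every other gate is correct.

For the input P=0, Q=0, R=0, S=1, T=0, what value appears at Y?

0

Propagate with n0 forced: n0=0 [stuck-at-0], n1=1, n2=0, n3=0, n4=1, n5=1, n6=0, n7=0.
So Y = 0. (Without the fault it would be 1.)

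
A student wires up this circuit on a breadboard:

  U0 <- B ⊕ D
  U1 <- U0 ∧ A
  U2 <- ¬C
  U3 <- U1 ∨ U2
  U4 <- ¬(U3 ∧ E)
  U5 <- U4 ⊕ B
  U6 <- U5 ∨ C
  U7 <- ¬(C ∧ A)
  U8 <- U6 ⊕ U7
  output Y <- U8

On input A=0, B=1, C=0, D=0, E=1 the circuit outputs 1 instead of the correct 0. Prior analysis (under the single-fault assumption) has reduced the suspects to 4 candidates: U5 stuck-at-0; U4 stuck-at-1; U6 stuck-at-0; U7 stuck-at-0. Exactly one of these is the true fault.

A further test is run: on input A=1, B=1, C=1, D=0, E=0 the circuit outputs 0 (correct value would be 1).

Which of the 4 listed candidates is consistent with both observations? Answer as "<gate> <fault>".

U6 stuck-at-0

Evaluate each candidate on input A=1, B=1, C=1, D=0, E=0:
  U5 stuck-at-0: U0=1, U1=1, U2=0, U3=1, U4=1, U5=0 [stuck-at-0], U6=1, U7=0, U8=1 → 1 — eliminated
  U4 stuck-at-1: U0=1, U1=1, U2=0, U3=1, U4=1 [stuck-at-1], U5=0, U6=1, U7=0, U8=1 → 1 — eliminated
  U6 stuck-at-0: U0=1, U1=1, U2=0, U3=1, U4=1, U5=0, U6=0 [stuck-at-0], U7=0, U8=0 → 0 — matches
  U7 stuck-at-0: U0=1, U1=1, U2=0, U3=1, U4=1, U5=0, U6=1, U7=0 [stuck-at-0], U8=1 → 1 — eliminated
Only U6 stuck-at-0 reproduces the observed 0.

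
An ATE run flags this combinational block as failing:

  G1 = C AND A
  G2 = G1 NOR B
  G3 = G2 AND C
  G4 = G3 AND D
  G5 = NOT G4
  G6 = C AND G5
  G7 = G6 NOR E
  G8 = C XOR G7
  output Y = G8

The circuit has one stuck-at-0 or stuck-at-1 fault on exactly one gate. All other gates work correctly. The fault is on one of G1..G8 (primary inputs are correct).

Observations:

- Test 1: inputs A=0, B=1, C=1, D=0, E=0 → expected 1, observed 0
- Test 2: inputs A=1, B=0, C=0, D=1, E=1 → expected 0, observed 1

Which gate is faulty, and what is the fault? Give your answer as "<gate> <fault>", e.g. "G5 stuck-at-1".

Fault-free values for test 1 (A=0, B=1, C=1, D=0, E=0): G1=0, G2=0, G3=0, G4=0, G5=1, G6=1, G7=0, G8=1, giving Y=1. Observed 0.
Test 1: faults giving observed 0 are {G4 stuck-at-1, G5 stuck-at-0, G6 stuck-at-0, G7 stuck-at-1, G8 stuck-at-0}.
Test 2 (A=1, B=0, C=0, D=1, E=1): fault-free G1=0, G2=1, G3=0, G4=0, G5=1, G6=0, G7=0, G8=0 → 0; observed 1. Eliminates G4 stuck-at-1, G5 stuck-at-0, G6 stuck-at-0, G8 stuck-at-0.
Only G7 stuck-at-1 is consistent with every test.

G7 stuck-at-1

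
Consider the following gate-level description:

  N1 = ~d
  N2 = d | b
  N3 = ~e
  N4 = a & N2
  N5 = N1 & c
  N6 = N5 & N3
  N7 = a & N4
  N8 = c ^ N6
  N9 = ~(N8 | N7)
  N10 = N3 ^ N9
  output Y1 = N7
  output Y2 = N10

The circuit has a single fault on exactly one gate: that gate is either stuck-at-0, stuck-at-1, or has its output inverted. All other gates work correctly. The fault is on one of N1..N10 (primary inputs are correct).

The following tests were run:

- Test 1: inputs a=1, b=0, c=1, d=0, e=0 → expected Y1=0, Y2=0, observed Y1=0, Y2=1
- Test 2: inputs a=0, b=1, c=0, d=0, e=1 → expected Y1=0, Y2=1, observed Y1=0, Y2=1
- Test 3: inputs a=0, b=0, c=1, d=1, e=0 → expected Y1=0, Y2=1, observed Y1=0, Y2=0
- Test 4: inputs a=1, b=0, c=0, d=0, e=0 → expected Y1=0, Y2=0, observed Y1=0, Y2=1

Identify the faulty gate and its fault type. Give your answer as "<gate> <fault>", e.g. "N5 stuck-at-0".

N5 inverted output

Fault-free values for test 1 (a=1, b=0, c=1, d=0, e=0): N1=1, N2=0, N3=1, N4=0, N5=1, N6=1, N7=0, N8=0, N9=1, N10=0, giving Y1=0, Y2=0. Observed Y1=0, Y2=1.
Test 1: faults giving observed Y1=0, Y2=1 are {N1 stuck-at-0, N1 inverted output, N5 stuck-at-0, N5 inverted output, N6 stuck-at-0, N6 inverted output, N8 stuck-at-1, N8 inverted output, N9 stuck-at-0, N9 inverted output, N10 stuck-at-1, N10 inverted output}.
Test 2 (a=0, b=1, c=0, d=0, e=1): fault-free N1=1, N2=1, N3=0, N4=0, N5=0, N6=0, N7=0, N8=0, N9=1, N10=1 → Y1=0, Y2=1; observed Y1=0, Y2=1. Eliminates N6 inverted output, N8 stuck-at-1, N8 inverted output, N9 stuck-at-0, N9 inverted output, N10 inverted output.
Test 3 (a=0, b=0, c=1, d=1, e=0): fault-free N1=0, N2=1, N3=1, N4=0, N5=0, N6=0, N7=0, N8=1, N9=0, N10=1 → Y1=0, Y2=1; observed Y1=0, Y2=0. Eliminates N1 stuck-at-0, N5 stuck-at-0, N6 stuck-at-0, N10 stuck-at-1.
Test 4 (a=1, b=0, c=0, d=0, e=0): fault-free N1=1, N2=0, N3=1, N4=0, N5=0, N6=0, N7=0, N8=0, N9=1, N10=0 → Y1=0, Y2=0; observed Y1=0, Y2=1. Eliminates N1 inverted output.
Only N5 inverted output is consistent with every test.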